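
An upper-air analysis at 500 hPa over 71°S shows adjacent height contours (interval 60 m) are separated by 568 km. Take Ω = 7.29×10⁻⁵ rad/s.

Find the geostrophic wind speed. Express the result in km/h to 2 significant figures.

27 km/h

Coriolis parameter at 71°S:
f = 2Ω sin φ = 2 × 7.29×10⁻⁵ × sin 71° = 1.38×10⁻⁴ s⁻¹
Height gradient: |∂Z/∂n| = 60 m / 568000 m = 1.06×10⁻⁴
On a pressure surface, geostrophic balance gives V_g = (g/f)|∂Z/∂n|:
V_g = 9.81 × 1.06×10⁻⁴ / 1.38×10⁻⁴ = 7.52 m/s
Converting: 7.52 m/s × 3.6 = 27 km/h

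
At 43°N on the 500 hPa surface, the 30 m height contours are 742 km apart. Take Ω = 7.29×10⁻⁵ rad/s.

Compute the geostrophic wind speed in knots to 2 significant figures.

7.8 knots

Coriolis parameter at 43°N:
f = 2Ω sin φ = 2 × 7.29×10⁻⁵ × sin 43° = 9.94×10⁻⁵ s⁻¹
Height gradient: |∂Z/∂n| = 30 m / 742000 m = 4.04×10⁻⁵
On a pressure surface, geostrophic balance gives V_g = (g/f)|∂Z/∂n|:
V_g = 9.81 × 4.04×10⁻⁵ / 9.94×10⁻⁵ = 3.99 m/s
Converting: 3.99 m/s × 1.944 = 7.8 knots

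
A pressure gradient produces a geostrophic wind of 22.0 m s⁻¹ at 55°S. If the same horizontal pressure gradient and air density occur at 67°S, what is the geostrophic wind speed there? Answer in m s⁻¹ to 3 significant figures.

With the same pressure gradient and density, V_g ∝ 1/f ∝ 1/sin φ.
V₂ = V₁ · sin φ₁ / sin φ₂ = 22.0 × sin 55° / sin 67°
V₂ = 22.0 × 0.8192/0.9205 = 19.6 m s⁻¹

19.6 m s⁻¹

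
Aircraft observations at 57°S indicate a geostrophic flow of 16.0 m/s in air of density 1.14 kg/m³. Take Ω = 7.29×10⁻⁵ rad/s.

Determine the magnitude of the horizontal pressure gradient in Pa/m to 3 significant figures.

2.23×10⁻³ Pa/m

Coriolis parameter at 57°S:
f = 2Ω sin φ = 2 × 7.29×10⁻⁵ × sin 57° = 1.22×10⁻⁴ s⁻¹
Geostrophic balance rearranged: |∂P/∂n| = f ρ V_g
|∂P/∂n| = 1.22×10⁻⁴ × 1.14 × 16.0 = 2.23×10⁻³ Pa/m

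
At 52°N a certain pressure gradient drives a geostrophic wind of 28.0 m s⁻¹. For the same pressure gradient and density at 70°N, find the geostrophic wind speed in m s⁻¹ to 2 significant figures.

With the same pressure gradient and density, V_g ∝ 1/f ∝ 1/sin φ.
V₂ = V₁ · sin φ₁ / sin φ₂ = 28.0 × sin 52° / sin 70°
V₂ = 28.0 × 0.7880/0.9397 = 23 m s⁻¹

23 m s⁻¹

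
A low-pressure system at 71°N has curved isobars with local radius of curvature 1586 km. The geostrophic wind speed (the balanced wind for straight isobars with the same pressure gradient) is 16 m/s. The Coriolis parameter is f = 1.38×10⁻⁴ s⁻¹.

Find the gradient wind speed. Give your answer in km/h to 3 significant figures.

Around a low, centrifugal force acts outward with Coriolis, so pressure-gradient force balances both:
(1/ρ)|∂P/∂n| = fV + V²/R  →  V² + fR·V − fR·V_g = 0
With fR = 1.38×10⁻⁴ × 1586×10³ m = 219 m/s:
V = [−fR + √((fR)² + 4 fR V_g)]/2 = [−219 + √(219² + 4×219×16)]/2 = 15 m/s
Subgeostrophic (V < V_g = 16 m/s), as expected around a low.
Converting: 15 m/s × 3.6 = 53.9 km/h

53.9 km/h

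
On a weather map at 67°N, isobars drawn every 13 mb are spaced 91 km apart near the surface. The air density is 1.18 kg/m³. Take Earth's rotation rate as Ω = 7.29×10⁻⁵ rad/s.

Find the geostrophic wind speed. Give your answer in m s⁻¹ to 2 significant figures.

Coriolis parameter at 67°N:
f = 2Ω sin φ = 2 × 7.29×10⁻⁵ × sin 67° = 1.34×10⁻⁴ s⁻¹
Pressure gradient: |∂P/∂n| = 1300 Pa / 91000 m = 1.43×10⁻² Pa/m
Geostrophic balance (pressure-gradient force = Coriolis force):
V_g = (1/(fρ)) |∂P/∂n| = 1.43×10⁻² / (1.34×10⁻⁴ × 1.18) = 90.2 m/s

90 m s⁻¹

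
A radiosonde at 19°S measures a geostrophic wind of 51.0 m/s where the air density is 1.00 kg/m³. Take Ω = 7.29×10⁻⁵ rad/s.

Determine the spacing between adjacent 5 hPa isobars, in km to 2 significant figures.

Coriolis parameter at 19°S:
f = 2Ω sin φ = 2 × 7.29×10⁻⁵ × sin 19° = 4.75×10⁻⁵ s⁻¹
Geostrophic balance rearranged: |∂P/∂n| = f ρ V_g
|∂P/∂n| = 4.75×10⁻⁵ × 1.00 × 51.0 = 2.42×10⁻³ Pa/m
Isobar spacing: Δn = ΔP/|∂P/∂n| = 500 Pa / 2.42×10⁻³ Pa/m = 206538 m ≈ 210 km

210 km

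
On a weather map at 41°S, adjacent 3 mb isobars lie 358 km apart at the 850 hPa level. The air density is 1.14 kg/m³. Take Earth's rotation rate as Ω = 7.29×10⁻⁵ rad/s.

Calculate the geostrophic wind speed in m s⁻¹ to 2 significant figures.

Coriolis parameter at 41°S:
f = 2Ω sin φ = 2 × 7.29×10⁻⁵ × sin 41° = 9.57×10⁻⁵ s⁻¹
Pressure gradient: |∂P/∂n| = 300 Pa / 358000 m = 8.38×10⁻⁴ Pa/m
Geostrophic balance (pressure-gradient force = Coriolis force):
V_g = (1/(fρ)) |∂P/∂n| = 8.38×10⁻⁴ / (9.57×10⁻⁵ × 1.14) = 7.68 m/s

7.7 m s⁻¹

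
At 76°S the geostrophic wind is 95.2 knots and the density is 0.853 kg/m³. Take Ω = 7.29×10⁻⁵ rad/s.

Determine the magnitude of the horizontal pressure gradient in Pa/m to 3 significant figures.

5.91×10⁻³ Pa/m

Coriolis parameter at 76°S:
f = 2Ω sin φ = 2 × 7.29×10⁻⁵ × sin 76° = 1.41×10⁻⁴ s⁻¹
Wind speed in SI: 95.2 knots = 49.0 m/s
Geostrophic balance rearranged: |∂P/∂n| = f ρ V_g
|∂P/∂n| = 1.41×10⁻⁴ × 0.853 × 49.0 = 5.91×10⁻³ Pa/m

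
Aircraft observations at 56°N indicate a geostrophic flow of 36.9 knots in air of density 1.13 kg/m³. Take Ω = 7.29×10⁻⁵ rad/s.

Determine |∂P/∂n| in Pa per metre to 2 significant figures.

Coriolis parameter at 56°N:
f = 2Ω sin φ = 2 × 7.29×10⁻⁵ × sin 56° = 1.21×10⁻⁴ s⁻¹
Wind speed in SI: 36.9 knots = 19.0 m/s
Geostrophic balance rearranged: |∂P/∂n| = f ρ V_g
|∂P/∂n| = 1.21×10⁻⁴ × 1.13 × 19.0 = 2.59×10⁻³ Pa/m

2.6×10⁻³ Pa/m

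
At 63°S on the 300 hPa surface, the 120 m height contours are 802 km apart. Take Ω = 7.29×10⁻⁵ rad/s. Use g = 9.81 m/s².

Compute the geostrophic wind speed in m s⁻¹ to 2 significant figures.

Coriolis parameter at 63°S:
f = 2Ω sin φ = 2 × 7.29×10⁻⁵ × sin 63° = 1.30×10⁻⁴ s⁻¹
Height gradient: |∂Z/∂n| = 120 m / 802000 m = 1.50×10⁻⁴
On a pressure surface, geostrophic balance gives V_g = (g/f)|∂Z/∂n|:
V_g = 9.81 × 1.50×10⁻⁴ / 1.30×10⁻⁴ = 11.3 m/s

11 m s⁻¹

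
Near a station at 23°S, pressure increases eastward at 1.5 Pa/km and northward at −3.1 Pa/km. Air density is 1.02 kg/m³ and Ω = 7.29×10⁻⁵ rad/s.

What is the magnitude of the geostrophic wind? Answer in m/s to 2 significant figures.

Coriolis parameter at 23°S:
f = 2Ω sin φ = 2 × 7.29×10⁻⁵ × sin 23° = 5.70×10⁻⁵ s⁻¹
In the Southern Hemisphere f is negative: f = −5.70×10⁻⁵ s⁻¹.
Component geostrophic relations (x east, y north):
u_g = −(1/(fρ)) ∂P/∂y,  v_g = (1/(fρ)) ∂P/∂x
u_g = −(−3.1×10⁻³)/(−5.70×10⁻⁵ × 1.02) = −53.3 m/s;  v_g = (1.5×10⁻³)/(−5.70×10⁻⁵ × 1.02) = −25.8 m/s
|V_g| = √(u_g² + v_g²) = 59.3 m/s

59 m/s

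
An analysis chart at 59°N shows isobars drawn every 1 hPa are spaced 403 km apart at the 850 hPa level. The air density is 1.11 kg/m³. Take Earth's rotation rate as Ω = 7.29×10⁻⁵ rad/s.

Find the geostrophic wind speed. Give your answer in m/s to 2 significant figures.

1.8 m/s

Coriolis parameter at 59°N:
f = 2Ω sin φ = 2 × 7.29×10⁻⁵ × sin 59° = 1.25×10⁻⁴ s⁻¹
Pressure gradient: |∂P/∂n| = 100 Pa / 403000 m = 2.48×10⁻⁴ Pa/m
Geostrophic balance (pressure-gradient force = Coriolis force):
V_g = (1/(fρ)) |∂P/∂n| = 2.48×10⁻⁴ / (1.25×10⁻⁴ × 1.11) = 1.79 m/s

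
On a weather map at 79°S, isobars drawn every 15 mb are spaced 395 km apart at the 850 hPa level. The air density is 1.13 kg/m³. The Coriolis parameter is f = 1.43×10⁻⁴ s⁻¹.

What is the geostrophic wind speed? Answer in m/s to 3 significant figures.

Pressure gradient: |∂P/∂n| = 1500 Pa / 395000 m = 3.80×10⁻³ Pa/m
Geostrophic balance (pressure-gradient force = Coriolis force):
V_g = (1/(fρ)) |∂P/∂n| = 3.80×10⁻³ / (1.43×10⁻⁴ × 1.13) = 23.5 m/s

23.5 m/s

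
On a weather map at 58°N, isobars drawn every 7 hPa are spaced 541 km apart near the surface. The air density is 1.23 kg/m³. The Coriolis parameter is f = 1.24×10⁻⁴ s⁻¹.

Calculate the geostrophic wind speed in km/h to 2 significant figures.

31 km/h

Pressure gradient: |∂P/∂n| = 700 Pa / 541000 m = 1.29×10⁻³ Pa/m
Geostrophic balance (pressure-gradient force = Coriolis force):
V_g = (1/(fρ)) |∂P/∂n| = 1.29×10⁻³ / (1.24×10⁻⁴ × 1.23) = 8.48 m/s
Converting: 8.48 m/s × 3.6 = 31 km/h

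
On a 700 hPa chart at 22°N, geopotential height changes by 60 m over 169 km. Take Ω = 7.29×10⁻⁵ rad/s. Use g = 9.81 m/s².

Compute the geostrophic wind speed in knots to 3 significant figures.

124 knots

Coriolis parameter at 22°N:
f = 2Ω sin φ = 2 × 7.29×10⁻⁵ × sin 22° = 5.46×10⁻⁵ s⁻¹
Height gradient: |∂Z/∂n| = 60 m / 169000 m = 3.55×10⁻⁴
On a pressure surface, geostrophic balance gives V_g = (g/f)|∂Z/∂n|:
V_g = 9.81 × 3.55×10⁻⁴ / 5.46×10⁻⁵ = 63.8 m/s
Converting: 63.8 m/s × 1.944 = 124 knots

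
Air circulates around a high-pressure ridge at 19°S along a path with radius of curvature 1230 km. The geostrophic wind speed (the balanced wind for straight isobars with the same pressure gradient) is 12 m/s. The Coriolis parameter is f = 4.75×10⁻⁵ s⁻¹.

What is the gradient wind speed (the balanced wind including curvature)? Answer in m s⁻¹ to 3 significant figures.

16.9 m s⁻¹

Around a high, pressure-gradient force acts outward with centrifugal, so Coriolis balances both:
fV = (1/ρ)|∂P/∂n| + V²/R  →  V² − fR·V + fR·V_g = 0
With fR = 4.75×10⁻⁵ × 1230×10³ m = 58.4 m/s:
V = [fR − √((fR)² − 4 fR V_g)]/2 = [58.4 − √(58.4² − 4×58.4×12)]/2 = 16.9 m/s
Supergeostrophic (V > V_g = 12 m/s), as expected around a high.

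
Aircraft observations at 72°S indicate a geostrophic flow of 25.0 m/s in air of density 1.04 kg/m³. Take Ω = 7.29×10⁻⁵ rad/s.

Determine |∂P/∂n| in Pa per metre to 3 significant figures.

Coriolis parameter at 72°S:
f = 2Ω sin φ = 2 × 7.29×10⁻⁵ × sin 72° = 1.39×10⁻⁴ s⁻¹
Geostrophic balance rearranged: |∂P/∂n| = f ρ V_g
|∂P/∂n| = 1.39×10⁻⁴ × 1.04 × 25.0 = 3.61×10⁻³ Pa/m

3.61×10⁻³ Pa/m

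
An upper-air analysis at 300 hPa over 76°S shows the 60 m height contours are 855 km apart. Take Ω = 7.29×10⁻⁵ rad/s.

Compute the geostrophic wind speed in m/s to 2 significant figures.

Coriolis parameter at 76°S:
f = 2Ω sin φ = 2 × 7.29×10⁻⁵ × sin 76° = 1.41×10⁻⁴ s⁻¹
Height gradient: |∂Z/∂n| = 60 m / 855000 m = 7.02×10⁻⁵
On a pressure surface, geostrophic balance gives V_g = (g/f)|∂Z/∂n|:
V_g = 9.81 × 7.02×10⁻⁵ / 1.41×10⁻⁴ = 4.87 m/s

4.9 m/s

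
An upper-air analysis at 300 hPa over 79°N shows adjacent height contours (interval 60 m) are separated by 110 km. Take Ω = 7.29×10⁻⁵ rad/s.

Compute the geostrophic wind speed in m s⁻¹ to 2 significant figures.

Coriolis parameter at 79°N:
f = 2Ω sin φ = 2 × 7.29×10⁻⁵ × sin 79° = 1.43×10⁻⁴ s⁻¹
Height gradient: |∂Z/∂n| = 60 m / 110000 m = 5.45×10⁻⁴
On a pressure surface, geostrophic balance gives V_g = (g/f)|∂Z/∂n|:
V_g = 9.81 × 5.45×10⁻⁴ / 1.43×10⁻⁴ = 37.4 m/s

37 m s⁻¹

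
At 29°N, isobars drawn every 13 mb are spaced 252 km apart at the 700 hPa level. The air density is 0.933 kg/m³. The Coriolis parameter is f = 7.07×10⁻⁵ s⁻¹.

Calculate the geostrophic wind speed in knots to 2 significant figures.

Pressure gradient: |∂P/∂n| = 1300 Pa / 252000 m = 5.16×10⁻³ Pa/m
Geostrophic balance (pressure-gradient force = Coriolis force):
V_g = (1/(fρ)) |∂P/∂n| = 5.16×10⁻³ / (7.07×10⁻⁵ × 0.933) = 78.2 m/s
Converting: 78.2 m/s × 1.944 = 150 knots

150 knots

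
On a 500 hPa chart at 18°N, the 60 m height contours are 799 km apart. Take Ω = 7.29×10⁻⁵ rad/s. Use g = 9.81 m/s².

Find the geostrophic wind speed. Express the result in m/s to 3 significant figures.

Coriolis parameter at 18°N:
f = 2Ω sin φ = 2 × 7.29×10⁻⁵ × sin 18° = 4.51×10⁻⁵ s⁻¹
Height gradient: |∂Z/∂n| = 60 m / 799000 m = 7.51×10⁻⁵
On a pressure surface, geostrophic balance gives V_g = (g/f)|∂Z/∂n|:
V_g = 9.81 × 7.51×10⁻⁵ / 4.51×10⁻⁵ = 16.4 m/s

16.4 m/s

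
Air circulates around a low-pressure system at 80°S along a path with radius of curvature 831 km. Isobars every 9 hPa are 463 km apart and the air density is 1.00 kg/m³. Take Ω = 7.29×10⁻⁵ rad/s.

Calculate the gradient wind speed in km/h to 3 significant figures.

Coriolis parameter at 80°S:
f = 2Ω sin φ = 2 × 7.29×10⁻⁵ × sin 80° = 1.44×10⁻⁴ s⁻¹
Pressure gradient: |∂P/∂n| = 900 Pa / 463000 m = 1.94×10⁻³ Pa/m
Geostrophic speed: V_g = |∂P/∂n|/(fρ) = 1.94×10⁻³/(1.44×10⁻⁴ × 1.00) = 13.5 m/s
Around a low, centrifugal force acts outward with Coriolis, so pressure-gradient force balances both:
(1/ρ)|∂P/∂n| = fV + V²/R  →  V² + fR·V − fR·V_g = 0
With fR = 1.44×10⁻⁴ × 831×10³ m = 119 m/s:
V = [−fR + √((fR)² + 4 fR V_g)]/2 = [−119 + √(119² + 4×119×13.5)]/2 = 12.3 m/s
Subgeostrophic (V < V_g = 13.5 m/s), as expected around a low.
Converting: 12.3 m/s × 3.6 = 44.2 km/h

44.2 km/h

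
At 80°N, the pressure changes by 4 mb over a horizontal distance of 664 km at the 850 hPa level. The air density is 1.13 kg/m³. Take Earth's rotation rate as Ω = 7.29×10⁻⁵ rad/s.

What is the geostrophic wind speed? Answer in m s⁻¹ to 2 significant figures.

Coriolis parameter at 80°N:
f = 2Ω sin φ = 2 × 7.29×10⁻⁵ × sin 80° = 1.44×10⁻⁴ s⁻¹
Pressure gradient: |∂P/∂n| = 400 Pa / 664000 m = 6.02×10⁻⁴ Pa/m
Geostrophic balance (pressure-gradient force = Coriolis force):
V_g = (1/(fρ)) |∂P/∂n| = 6.02×10⁻⁴ / (1.44×10⁻⁴ × 1.13) = 3.71 m/s

3.7 m s⁻¹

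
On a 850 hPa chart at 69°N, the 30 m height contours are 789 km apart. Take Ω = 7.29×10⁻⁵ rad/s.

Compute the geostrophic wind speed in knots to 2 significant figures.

Coriolis parameter at 69°N:
f = 2Ω sin φ = 2 × 7.29×10⁻⁵ × sin 69° = 1.36×10⁻⁴ s⁻¹
Height gradient: |∂Z/∂n| = 30 m / 789000 m = 3.80×10⁻⁵
On a pressure surface, geostrophic balance gives V_g = (g/f)|∂Z/∂n|:
V_g = 9.81 × 3.80×10⁻⁵ / 1.36×10⁻⁴ = 2.74 m/s
Converting: 2.74 m/s × 1.944 = 5.3 knots

5.3 knots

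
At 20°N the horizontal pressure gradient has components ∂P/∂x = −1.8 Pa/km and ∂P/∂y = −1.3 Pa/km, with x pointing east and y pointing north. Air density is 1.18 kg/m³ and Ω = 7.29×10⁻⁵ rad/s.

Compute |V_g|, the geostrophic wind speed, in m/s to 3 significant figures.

37.7 m/s

Coriolis parameter at 20°N:
f = 2Ω sin φ = 2 × 7.29×10⁻⁵ × sin 20° = 4.99×10⁻⁵ s⁻¹
Component geostrophic relations (x east, y north):
u_g = −(1/(fρ)) ∂P/∂y,  v_g = (1/(fρ)) ∂P/∂x
u_g = −(−1.3×10⁻³)/(4.99×10⁻⁵ × 1.18) = 22.1 m/s;  v_g = (−1.8×10⁻³)/(4.99×10⁻⁵ × 1.18) = −30.6 m/s
|V_g| = √(u_g² + v_g²) = 37.7 m/s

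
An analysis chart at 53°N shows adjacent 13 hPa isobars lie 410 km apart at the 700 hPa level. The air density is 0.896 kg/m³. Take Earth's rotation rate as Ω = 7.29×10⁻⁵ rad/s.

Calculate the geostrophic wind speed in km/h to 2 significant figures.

Coriolis parameter at 53°N:
f = 2Ω sin φ = 2 × 7.29×10⁻⁵ × sin 53° = 1.16×10⁻⁴ s⁻¹
Pressure gradient: |∂P/∂n| = 1300 Pa / 410000 m = 3.17×10⁻³ Pa/m
Geostrophic balance (pressure-gradient force = Coriolis force):
V_g = (1/(fρ)) |∂P/∂n| = 3.17×10⁻³ / (1.16×10⁻⁴ × 0.896) = 30.4 m/s
Converting: 30.4 m/s × 3.6 = 110 km/h

110 km/h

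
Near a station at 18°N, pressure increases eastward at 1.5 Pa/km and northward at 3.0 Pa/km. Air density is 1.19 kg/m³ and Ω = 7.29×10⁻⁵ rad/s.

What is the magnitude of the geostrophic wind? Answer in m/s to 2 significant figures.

63 m/s

Coriolis parameter at 18°N:
f = 2Ω sin φ = 2 × 7.29×10⁻⁵ × sin 18° = 4.51×10⁻⁵ s⁻¹
Component geostrophic relations (x east, y north):
u_g = −(1/(fρ)) ∂P/∂y,  v_g = (1/(fρ)) ∂P/∂x
u_g = −(3.0×10⁻³)/(4.51×10⁻⁵ × 1.19) = −56.0 m/s;  v_g = (1.5×10⁻³)/(4.51×10⁻⁵ × 1.19) = 28.0 m/s
|V_g| = √(u_g² + v_g²) = 62.6 m/s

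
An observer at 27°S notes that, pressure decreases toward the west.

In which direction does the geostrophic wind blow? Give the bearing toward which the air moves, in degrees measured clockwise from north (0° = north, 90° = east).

180°

The pressure-gradient force points toward the west (bearing 270°).
Geostrophic balance: in the Southern Hemisphere the Coriolis force deflects motion to the left, so the geostrophic wind blows 90° to the left of the pressure-gradient force (low pressure on the right).
Rotating 270° by 90° counterclockwise gives 180° — the wind blows toward the south.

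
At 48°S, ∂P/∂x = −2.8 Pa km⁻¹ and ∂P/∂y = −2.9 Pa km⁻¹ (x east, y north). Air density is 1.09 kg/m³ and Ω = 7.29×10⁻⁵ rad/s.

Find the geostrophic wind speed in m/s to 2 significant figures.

34 m/s

Coriolis parameter at 48°S:
f = 2Ω sin φ = 2 × 7.29×10⁻⁵ × sin 48° = 1.08×10⁻⁴ s⁻¹
In the Southern Hemisphere f is negative: f = −1.08×10⁻⁴ s⁻¹.
Component geostrophic relations (x east, y north):
u_g = −(1/(fρ)) ∂P/∂y,  v_g = (1/(fρ)) ∂P/∂x
u_g = −(−2.9×10⁻³)/(−1.08×10⁻⁴ × 1.09) = −24.6 m/s;  v_g = (−2.8×10⁻³)/(−1.08×10⁻⁴ × 1.09) = 23.7 m/s
|V_g| = √(u_g² + v_g²) = 34.1 m/s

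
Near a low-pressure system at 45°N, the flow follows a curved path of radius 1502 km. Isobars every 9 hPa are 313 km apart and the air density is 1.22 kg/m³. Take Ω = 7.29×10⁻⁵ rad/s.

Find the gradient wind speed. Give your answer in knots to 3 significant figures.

39.3 knots

Coriolis parameter at 45°N:
f = 2Ω sin φ = 2 × 7.29×10⁻⁵ × sin 45° = 1.03×10⁻⁴ s⁻¹
Pressure gradient: |∂P/∂n| = 900 Pa / 313000 m = 2.88×10⁻³ Pa/m
Geostrophic speed: V_g = |∂P/∂n|/(fρ) = 2.88×10⁻³/(1.03×10⁻⁴ × 1.22) = 22.9 m/s
Around a low, centrifugal force acts outward with Coriolis, so pressure-gradient force balances both:
(1/ρ)|∂P/∂n| = fV + V²/R  →  V² + fR·V − fR·V_g = 0
With fR = 1.03×10⁻⁴ × 1502×10³ m = 155 m/s:
V = [−fR + √((fR)² + 4 fR V_g)]/2 = [−155 + √(155² + 4×155×22.9)]/2 = 20.2 m/s
Subgeostrophic (V < V_g = 22.9 m/s), as expected around a low.
Converting: 20.2 m/s × 1.944 = 39.3 knots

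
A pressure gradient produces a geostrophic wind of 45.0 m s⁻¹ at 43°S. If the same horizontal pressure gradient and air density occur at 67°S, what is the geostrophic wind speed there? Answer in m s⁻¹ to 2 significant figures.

33 m s⁻¹

With the same pressure gradient and density, V_g ∝ 1/f ∝ 1/sin φ.
V₂ = V₁ · sin φ₁ / sin φ₂ = 45.0 × sin 43° / sin 67°
V₂ = 45.0 × 0.6820/0.9205 = 33 m s⁻¹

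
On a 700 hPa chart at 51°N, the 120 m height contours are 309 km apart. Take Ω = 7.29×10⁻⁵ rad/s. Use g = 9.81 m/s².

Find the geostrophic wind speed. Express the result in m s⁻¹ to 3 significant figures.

Coriolis parameter at 51°N:
f = 2Ω sin φ = 2 × 7.29×10⁻⁵ × sin 51° = 1.13×10⁻⁴ s⁻¹
Height gradient: |∂Z/∂n| = 120 m / 309000 m = 3.88×10⁻⁴
On a pressure surface, geostrophic balance gives V_g = (g/f)|∂Z/∂n|:
V_g = 9.81 × 3.88×10⁻⁴ / 1.13×10⁻⁴ = 33.6 m/s

33.6 m s⁻¹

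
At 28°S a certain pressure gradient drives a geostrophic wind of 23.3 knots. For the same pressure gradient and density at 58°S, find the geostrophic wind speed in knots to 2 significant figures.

13 knots

With the same pressure gradient and density, V_g ∝ 1/f ∝ 1/sin φ.
V₂ = V₁ · sin φ₁ / sin φ₂ = 23.3 × sin 28° / sin 58°
V₂ = 23.3 × 0.4695/0.8480 = 13 knots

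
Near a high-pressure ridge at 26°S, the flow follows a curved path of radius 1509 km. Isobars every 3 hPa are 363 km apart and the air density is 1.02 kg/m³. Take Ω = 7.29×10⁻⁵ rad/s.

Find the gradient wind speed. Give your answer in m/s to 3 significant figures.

Coriolis parameter at 26°S:
f = 2Ω sin φ = 2 × 7.29×10⁻⁵ × sin 26° = 6.39×10⁻⁵ s⁻¹
Pressure gradient: |∂P/∂n| = 300 Pa / 363000 m = 8.26×10⁻⁴ Pa/m
Geostrophic speed: V_g = |∂P/∂n|/(fρ) = 8.26×10⁻⁴/(6.39×10⁻⁵ × 1.02) = 12.7 m/s
Around a high, pressure-gradient force acts outward with centrifugal, so Coriolis balances both:
fV = (1/ρ)|∂P/∂n| + V²/R  →  V² − fR·V + fR·V_g = 0
With fR = 6.39×10⁻⁵ × 1509×10³ m = 96.4 m/s:
V = [fR − √((fR)² − 4 fR V_g)]/2 = [96.4 − √(96.4² − 4×96.4×12.7)]/2 = 15 m/s
Supergeostrophic (V > V_g = 12.7 m/s), as expected around a high.

15.0 m/s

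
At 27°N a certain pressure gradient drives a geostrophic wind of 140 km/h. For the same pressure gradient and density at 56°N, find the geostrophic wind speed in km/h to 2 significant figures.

With the same pressure gradient and density, V_g ∝ 1/f ∝ 1/sin φ.
V₂ = V₁ · sin φ₁ / sin φ₂ = 140 × sin 27° / sin 56°
V₂ = 140 × 0.4540/0.8290 = 77 km/h

77 km/h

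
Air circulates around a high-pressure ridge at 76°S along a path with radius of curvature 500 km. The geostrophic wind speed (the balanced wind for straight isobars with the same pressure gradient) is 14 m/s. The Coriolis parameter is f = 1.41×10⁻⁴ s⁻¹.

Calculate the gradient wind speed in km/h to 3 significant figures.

Around a high, pressure-gradient force acts outward with centrifugal, so Coriolis balances both:
fV = (1/ρ)|∂P/∂n| + V²/R  →  V² − fR·V + fR·V_g = 0
With fR = 1.41×10⁻⁴ × 500×10³ m = 70.5 m/s:
V = [fR − √((fR)² − 4 fR V_g)]/2 = [70.5 − √(70.5² − 4×70.5×14)]/2 = 19.3 m/s
Supergeostrophic (V > V_g = 14 m/s), as expected around a high.
Converting: 19.3 m/s × 3.6 = 69.3 km/h

69.3 km/h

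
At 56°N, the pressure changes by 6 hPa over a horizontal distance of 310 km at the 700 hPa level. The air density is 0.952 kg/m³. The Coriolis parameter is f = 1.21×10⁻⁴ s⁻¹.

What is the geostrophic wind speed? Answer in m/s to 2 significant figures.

Pressure gradient: |∂P/∂n| = 600 Pa / 310000 m = 1.94×10⁻³ Pa/m
Geostrophic balance (pressure-gradient force = Coriolis force):
V_g = (1/(fρ)) |∂P/∂n| = 1.94×10⁻³ / (1.21×10⁻⁴ × 0.952) = 16.8 m/s

17 m/s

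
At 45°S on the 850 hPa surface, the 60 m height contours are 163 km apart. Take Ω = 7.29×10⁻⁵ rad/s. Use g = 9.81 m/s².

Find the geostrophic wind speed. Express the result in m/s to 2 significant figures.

35 m/s

Coriolis parameter at 45°S:
f = 2Ω sin φ = 2 × 7.29×10⁻⁵ × sin 45° = 1.03×10⁻⁴ s⁻¹
Height gradient: |∂Z/∂n| = 60 m / 163000 m = 3.68×10⁻⁴
On a pressure surface, geostrophic balance gives V_g = (g/f)|∂Z/∂n|:
V_g = 9.81 × 3.68×10⁻⁴ / 1.03×10⁻⁴ = 35.0 m/s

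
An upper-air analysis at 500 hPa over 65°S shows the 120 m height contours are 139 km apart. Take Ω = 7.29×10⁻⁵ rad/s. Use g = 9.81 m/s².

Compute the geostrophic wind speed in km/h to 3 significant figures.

Coriolis parameter at 65°S:
f = 2Ω sin φ = 2 × 7.29×10⁻⁵ × sin 65° = 1.32×10⁻⁴ s⁻¹
Height gradient: |∂Z/∂n| = 120 m / 139000 m = 8.63×10⁻⁴
On a pressure surface, geostrophic balance gives V_g = (g/f)|∂Z/∂n|:
V_g = 9.81 × 8.63×10⁻⁴ / 1.32×10⁻⁴ = 64.1 m/s
Converting: 64.1 m/s × 3.6 = 231 km/h

231 km/h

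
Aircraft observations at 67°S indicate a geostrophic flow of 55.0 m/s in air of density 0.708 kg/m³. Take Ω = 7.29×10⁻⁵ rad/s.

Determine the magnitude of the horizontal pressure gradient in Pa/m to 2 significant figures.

Coriolis parameter at 67°S:
f = 2Ω sin φ = 2 × 7.29×10⁻⁵ × sin 67° = 1.34×10⁻⁴ s⁻¹
Geostrophic balance rearranged: |∂P/∂n| = f ρ V_g
|∂P/∂n| = 1.34×10⁻⁴ × 0.708 × 55.0 = 5.23×10⁻³ Pa/m

5.2×10⁻³ Pa/m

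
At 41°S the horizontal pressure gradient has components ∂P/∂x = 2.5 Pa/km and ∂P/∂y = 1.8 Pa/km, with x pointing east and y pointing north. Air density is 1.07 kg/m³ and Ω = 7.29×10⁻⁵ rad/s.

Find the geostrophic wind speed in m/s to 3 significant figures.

Coriolis parameter at 41°S:
f = 2Ω sin φ = 2 × 7.29×10⁻⁵ × sin 41° = 9.57×10⁻⁵ s⁻¹
In the Southern Hemisphere f is negative: f = −9.57×10⁻⁵ s⁻¹.
Component geostrophic relations (x east, y north):
u_g = −(1/(fρ)) ∂P/∂y,  v_g = (1/(fρ)) ∂P/∂x
u_g = −(1.8×10⁻³)/(−9.57×10⁻⁵ × 1.07) = 17.6 m/s;  v_g = (2.5×10⁻³)/(−9.57×10⁻⁵ × 1.07) = −24.4 m/s
|V_g| = √(u_g² + v_g²) = 30.1 m/s

30.1 m/s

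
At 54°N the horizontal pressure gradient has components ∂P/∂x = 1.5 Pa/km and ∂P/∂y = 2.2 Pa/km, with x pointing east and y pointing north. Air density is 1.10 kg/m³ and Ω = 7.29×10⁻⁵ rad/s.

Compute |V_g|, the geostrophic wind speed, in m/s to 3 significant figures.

Coriolis parameter at 54°N:
f = 2Ω sin φ = 2 × 7.29×10⁻⁵ × sin 54° = 1.18×10⁻⁴ s⁻¹
Component geostrophic relations (x east, y north):
u_g = −(1/(fρ)) ∂P/∂y,  v_g = (1/(fρ)) ∂P/∂x
u_g = −(2.2×10⁻³)/(1.18×10⁻⁴ × 1.10) = −17.0 m/s;  v_g = (1.5×10⁻³)/(1.18×10⁻⁴ × 1.10) = 11.6 m/s
|V_g| = √(u_g² + v_g²) = 20.5 m/s

20.5 m/s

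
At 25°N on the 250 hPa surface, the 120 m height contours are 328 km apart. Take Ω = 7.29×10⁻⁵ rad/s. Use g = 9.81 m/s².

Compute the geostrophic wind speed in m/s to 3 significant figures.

Coriolis parameter at 25°N:
f = 2Ω sin φ = 2 × 7.29×10⁻⁵ × sin 25° = 6.16×10⁻⁵ s⁻¹
Height gradient: |∂Z/∂n| = 120 m / 328000 m = 3.66×10⁻⁴
On a pressure surface, geostrophic balance gives V_g = (g/f)|∂Z/∂n|:
V_g = 9.81 × 3.66×10⁻⁴ / 6.16×10⁻⁵ = 58.2 m/s

58.2 m/s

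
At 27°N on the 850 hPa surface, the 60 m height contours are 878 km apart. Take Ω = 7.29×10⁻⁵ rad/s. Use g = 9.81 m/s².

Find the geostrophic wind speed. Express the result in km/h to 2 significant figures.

Coriolis parameter at 27°N:
f = 2Ω sin φ = 2 × 7.29×10⁻⁵ × sin 27° = 6.62×10⁻⁵ s⁻¹
Height gradient: |∂Z/∂n| = 60 m / 878000 m = 6.83×10⁻⁵
On a pressure surface, geostrophic balance gives V_g = (g/f)|∂Z/∂n|:
V_g = 9.81 × 6.83×10⁻⁵ / 6.62×10⁻⁵ = 10.1 m/s
Converting: 10.1 m/s × 3.6 = 36 km/h

36 km/h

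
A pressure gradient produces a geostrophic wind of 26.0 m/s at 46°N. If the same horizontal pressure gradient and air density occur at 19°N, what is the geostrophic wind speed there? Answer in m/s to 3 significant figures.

57.4 m/s

With the same pressure gradient and density, V_g ∝ 1/f ∝ 1/sin φ.
V₂ = V₁ · sin φ₁ / sin φ₂ = 26.0 × sin 46° / sin 19°
V₂ = 26.0 × 0.7193/0.3256 = 57.4 m/s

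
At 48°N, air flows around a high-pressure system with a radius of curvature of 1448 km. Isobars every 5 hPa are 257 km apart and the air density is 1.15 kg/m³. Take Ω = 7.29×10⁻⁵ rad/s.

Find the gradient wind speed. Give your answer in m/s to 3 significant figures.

17.6 m/s

Coriolis parameter at 48°N:
f = 2Ω sin φ = 2 × 7.29×10⁻⁵ × sin 48° = 1.08×10⁻⁴ s⁻¹
Pressure gradient: |∂P/∂n| = 500 Pa / 257000 m = 1.95×10⁻³ Pa/m
Geostrophic speed: V_g = |∂P/∂n|/(fρ) = 1.95×10⁻³/(1.08×10⁻⁴ × 1.15) = 15.6 m/s
Around a high, pressure-gradient force acts outward with centrifugal, so Coriolis balances both:
fV = (1/ρ)|∂P/∂n| + V²/R  →  V² − fR·V + fR·V_g = 0
With fR = 1.08×10⁻⁴ × 1448×10³ m = 157 m/s:
V = [fR − √((fR)² − 4 fR V_g)]/2 = [157 − √(157² − 4×157×15.6)]/2 = 17.6 m/s
Supergeostrophic (V > V_g = 15.6 m/s), as expected around a high.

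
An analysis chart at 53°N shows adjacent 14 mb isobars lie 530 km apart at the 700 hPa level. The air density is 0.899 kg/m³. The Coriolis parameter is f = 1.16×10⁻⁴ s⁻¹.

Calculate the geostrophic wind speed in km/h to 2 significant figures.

Pressure gradient: |∂P/∂n| = 1400 Pa / 530000 m = 2.64×10⁻³ Pa/m
Geostrophic balance (pressure-gradient force = Coriolis force):
V_g = (1/(fρ)) |∂P/∂n| = 2.64×10⁻³ / (1.16×10⁻⁴ × 0.899) = 25.3 m/s
Converting: 25.3 m/s × 3.6 = 91 km/h

91 km/h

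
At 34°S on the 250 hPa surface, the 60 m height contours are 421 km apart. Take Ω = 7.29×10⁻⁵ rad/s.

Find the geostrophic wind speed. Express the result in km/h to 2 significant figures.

62 km/h

Coriolis parameter at 34°S:
f = 2Ω sin φ = 2 × 7.29×10⁻⁵ × sin 34° = 8.15×10⁻⁵ s⁻¹
Height gradient: |∂Z/∂n| = 60 m / 421000 m = 1.43×10⁻⁴
On a pressure surface, geostrophic balance gives V_g = (g/f)|∂Z/∂n|:
V_g = 9.81 × 1.43×10⁻⁴ / 8.15×10⁻⁵ = 17.1 m/s
Converting: 17.1 m/s × 3.6 = 62 km/h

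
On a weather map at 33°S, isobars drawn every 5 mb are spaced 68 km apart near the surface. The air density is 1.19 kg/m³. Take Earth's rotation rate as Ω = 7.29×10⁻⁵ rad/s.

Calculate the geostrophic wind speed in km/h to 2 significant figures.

280 km/h

Coriolis parameter at 33°S:
f = 2Ω sin φ = 2 × 7.29×10⁻⁵ × sin 33° = 7.94×10⁻⁵ s⁻¹
Pressure gradient: |∂P/∂n| = 500 Pa / 68000 m = 7.35×10⁻³ Pa/m
Geostrophic balance (pressure-gradient force = Coriolis force):
V_g = (1/(fρ)) |∂P/∂n| = 7.35×10⁻³ / (7.94×10⁻⁵ × 1.19) = 77.8 m/s
Converting: 77.8 m/s × 3.6 = 280 km/h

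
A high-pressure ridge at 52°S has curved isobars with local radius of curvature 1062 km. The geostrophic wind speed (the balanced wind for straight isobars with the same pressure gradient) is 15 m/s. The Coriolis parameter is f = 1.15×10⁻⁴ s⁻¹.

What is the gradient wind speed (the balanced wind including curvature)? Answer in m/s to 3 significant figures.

Around a high, pressure-gradient force acts outward with centrifugal, so Coriolis balances both:
fV = (1/ρ)|∂P/∂n| + V²/R  →  V² − fR·V + fR·V_g = 0
With fR = 1.15×10⁻⁴ × 1062×10³ m = 122 m/s:
V = [fR − √((fR)² − 4 fR V_g)]/2 = [122 − √(122² − 4×122×15)]/2 = 17.5 m/s
Supergeostrophic (V > V_g = 15 m/s), as expected around a high.

17.5 m/s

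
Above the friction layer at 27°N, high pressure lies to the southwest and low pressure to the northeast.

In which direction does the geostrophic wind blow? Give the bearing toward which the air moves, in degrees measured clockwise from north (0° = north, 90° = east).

The pressure-gradient force points toward the northeast (bearing 045°).
Geostrophic balance: in the Northern Hemisphere the Coriolis force deflects motion to the right, so the geostrophic wind blows 90° to the right of the pressure-gradient force (low pressure on the left).
Rotating 045° by 90° clockwise gives 135° — the wind blows toward the southeast.

135°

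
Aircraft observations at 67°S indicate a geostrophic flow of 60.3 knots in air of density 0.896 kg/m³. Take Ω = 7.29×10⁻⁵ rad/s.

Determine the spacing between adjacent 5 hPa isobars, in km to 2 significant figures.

Coriolis parameter at 67°S:
f = 2Ω sin φ = 2 × 7.29×10⁻⁵ × sin 67° = 1.34×10⁻⁴ s⁻¹
Wind speed in SI: 60.3 knots = 31.0 m/s
Geostrophic balance rearranged: |∂P/∂n| = f ρ V_g
|∂P/∂n| = 1.34×10⁻⁴ × 0.896 × 31.0 = 3.73×10⁻³ Pa/m
Isobar spacing: Δn = ΔP/|∂P/∂n| = 500 Pa / 3.73×10⁻³ Pa/m = 134036 m ≈ 130 km

130 km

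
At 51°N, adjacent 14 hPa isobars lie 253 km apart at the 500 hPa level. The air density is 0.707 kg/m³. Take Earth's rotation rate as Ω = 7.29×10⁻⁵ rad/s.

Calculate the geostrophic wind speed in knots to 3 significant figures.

Coriolis parameter at 51°N:
f = 2Ω sin φ = 2 × 7.29×10⁻⁵ × sin 51° = 1.13×10⁻⁴ s⁻¹
Pressure gradient: |∂P/∂n| = 1400 Pa / 253000 m = 5.53×10⁻³ Pa/m
Geostrophic balance (pressure-gradient force = Coriolis force):
V_g = (1/(fρ)) |∂P/∂n| = 5.53×10⁻³ / (1.13×10⁻⁴ × 0.707) = 69.1 m/s
Converting: 69.1 m/s × 1.944 = 134 knots

134 knots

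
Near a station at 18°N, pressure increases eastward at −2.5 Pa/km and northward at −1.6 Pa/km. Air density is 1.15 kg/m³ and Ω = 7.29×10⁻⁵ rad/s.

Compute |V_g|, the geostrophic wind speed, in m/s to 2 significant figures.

Coriolis parameter at 18°N:
f = 2Ω sin φ = 2 × 7.29×10⁻⁵ × sin 18° = 4.51×10⁻⁵ s⁻¹
Component geostrophic relations (x east, y north):
u_g = −(1/(fρ)) ∂P/∂y,  v_g = (1/(fρ)) ∂P/∂x
u_g = −(−1.6×10⁻³)/(4.51×10⁻⁵ × 1.15) = 30.9 m/s;  v_g = (−2.5×10⁻³)/(4.51×10⁻⁵ × 1.15) = −48.3 m/s
|V_g| = √(u_g² + v_g²) = 57.3 m/s

57 m/s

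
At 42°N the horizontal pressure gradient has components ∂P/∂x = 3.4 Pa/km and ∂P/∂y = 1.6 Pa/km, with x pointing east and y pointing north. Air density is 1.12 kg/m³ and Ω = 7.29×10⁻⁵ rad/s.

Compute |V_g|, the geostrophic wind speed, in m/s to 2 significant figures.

Coriolis parameter at 42°N:
f = 2Ω sin φ = 2 × 7.29×10⁻⁵ × sin 42° = 9.76×10⁻⁵ s⁻¹
Component geostrophic relations (x east, y north):
u_g = −(1/(fρ)) ∂P/∂y,  v_g = (1/(fρ)) ∂P/∂x
u_g = −(1.6×10⁻³)/(9.76×10⁻⁵ × 1.12) = −14.6 m/s;  v_g = (3.4×10⁻³)/(9.76×10⁻⁵ × 1.12) = 31.1 m/s
|V_g| = √(u_g² + v_g²) = 34.4 m/s

34 m/s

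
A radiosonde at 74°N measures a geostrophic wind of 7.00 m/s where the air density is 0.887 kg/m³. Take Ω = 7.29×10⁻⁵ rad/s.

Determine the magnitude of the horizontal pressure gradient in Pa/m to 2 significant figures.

8.7×10⁻⁴ Pa/m

Coriolis parameter at 74°N:
f = 2Ω sin φ = 2 × 7.29×10⁻⁵ × sin 74° = 1.40×10⁻⁴ s⁻¹
Geostrophic balance rearranged: |∂P/∂n| = f ρ V_g
|∂P/∂n| = 1.40×10⁻⁴ × 0.887 × 7.00 = 8.70×10⁻⁴ Pa/m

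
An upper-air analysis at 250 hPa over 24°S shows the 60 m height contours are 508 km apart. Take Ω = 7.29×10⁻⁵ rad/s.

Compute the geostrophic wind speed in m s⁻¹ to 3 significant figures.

Coriolis parameter at 24°S:
f = 2Ω sin φ = 2 × 7.29×10⁻⁵ × sin 24° = 5.93×10⁻⁵ s⁻¹
Height gradient: |∂Z/∂n| = 60 m / 508000 m = 1.18×10⁻⁴
On a pressure surface, geostrophic balance gives V_g = (g/f)|∂Z/∂n|:
V_g = 9.81 × 1.18×10⁻⁴ / 5.93×10⁻⁵ = 19.5 m/s

19.5 m s⁻¹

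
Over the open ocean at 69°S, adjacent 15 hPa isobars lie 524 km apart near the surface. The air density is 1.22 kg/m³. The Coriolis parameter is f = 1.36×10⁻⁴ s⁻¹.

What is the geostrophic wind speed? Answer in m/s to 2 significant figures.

Pressure gradient: |∂P/∂n| = 1500 Pa / 524000 m = 2.86×10⁻³ Pa/m
Geostrophic balance (pressure-gradient force = Coriolis force):
V_g = (1/(fρ)) |∂P/∂n| = 2.86×10⁻³ / (1.36×10⁻⁴ × 1.22) = 17.3 m/s

17 m/s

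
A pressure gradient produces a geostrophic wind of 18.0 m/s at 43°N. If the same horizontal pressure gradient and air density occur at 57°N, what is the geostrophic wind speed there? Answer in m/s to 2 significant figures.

With the same pressure gradient and density, V_g ∝ 1/f ∝ 1/sin φ.
V₂ = V₁ · sin φ₁ / sin φ₂ = 18.0 × sin 43° / sin 57°
V₂ = 18.0 × 0.6820/0.8387 = 15 m/s

15 m/s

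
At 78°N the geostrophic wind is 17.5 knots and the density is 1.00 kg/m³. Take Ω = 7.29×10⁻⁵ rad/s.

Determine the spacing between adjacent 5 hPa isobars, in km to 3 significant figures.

389 km

Coriolis parameter at 78°N:
f = 2Ω sin φ = 2 × 7.29×10⁻⁵ × sin 78° = 1.43×10⁻⁴ s⁻¹
Wind speed in SI: 17.5 knots = 9.00 m/s
Geostrophic balance rearranged: |∂P/∂n| = f ρ V_g
|∂P/∂n| = 1.43×10⁻⁴ × 1.00 × 9.00 = 1.28×10⁻³ Pa/m
Isobar spacing: Δn = ΔP/|∂P/∂n| = 500 Pa / 1.28×10⁻³ Pa/m = 389432 m ≈ 389 km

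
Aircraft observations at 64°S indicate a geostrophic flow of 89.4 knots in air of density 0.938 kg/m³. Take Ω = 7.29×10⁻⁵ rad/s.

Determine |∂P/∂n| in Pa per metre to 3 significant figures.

5.65×10⁻³ Pa/m

Coriolis parameter at 64°S:
f = 2Ω sin φ = 2 × 7.29×10⁻⁵ × sin 64° = 1.31×10⁻⁴ s⁻¹
Wind speed in SI: 89.4 knots = 46.0 m/s
Geostrophic balance rearranged: |∂P/∂n| = f ρ V_g
|∂P/∂n| = 1.31×10⁻⁴ × 0.938 × 46.0 = 5.65×10⁻³ Pa/m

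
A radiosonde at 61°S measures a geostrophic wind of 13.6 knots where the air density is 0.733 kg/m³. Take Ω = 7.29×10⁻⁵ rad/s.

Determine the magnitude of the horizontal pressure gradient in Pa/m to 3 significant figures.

Coriolis parameter at 61°S:
f = 2Ω sin φ = 2 × 7.29×10⁻⁵ × sin 61° = 1.28×10⁻⁴ s⁻¹
Wind speed in SI: 13.6 knots = 7.00 m/s
Geostrophic balance rearranged: |∂P/∂n| = f ρ V_g
|∂P/∂n| = 1.28×10⁻⁴ × 0.733 × 7.00 = 6.54×10⁻⁴ Pa/m

6.54×10⁻⁴ Pa/m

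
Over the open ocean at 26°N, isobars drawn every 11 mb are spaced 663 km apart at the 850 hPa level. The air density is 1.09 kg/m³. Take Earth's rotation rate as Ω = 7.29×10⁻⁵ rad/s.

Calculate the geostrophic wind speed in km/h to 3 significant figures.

Coriolis parameter at 26°N:
f = 2Ω sin φ = 2 × 7.29×10⁻⁵ × sin 26° = 6.39×10⁻⁵ s⁻¹
Pressure gradient: |∂P/∂n| = 1100 Pa / 663000 m = 1.66×10⁻³ Pa/m
Geostrophic balance (pressure-gradient force = Coriolis force):
V_g = (1/(fρ)) |∂P/∂n| = 1.66×10⁻³ / (6.39×10⁻⁵ × 1.09) = 23.8 m/s
Converting: 23.8 m/s × 3.6 = 85.7 km/h

85.7 km/h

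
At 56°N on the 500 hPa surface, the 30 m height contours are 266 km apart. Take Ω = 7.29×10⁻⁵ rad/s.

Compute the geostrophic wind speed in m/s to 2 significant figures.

Coriolis parameter at 56°N:
f = 2Ω sin φ = 2 × 7.29×10⁻⁵ × sin 56° = 1.21×10⁻⁴ s⁻¹
Height gradient: |∂Z/∂n| = 30 m / 266000 m = 1.13×10⁻⁴
On a pressure surface, geostrophic balance gives V_g = (g/f)|∂Z/∂n|:
V_g = 9.81 × 1.13×10⁻⁴ / 1.21×10⁻⁴ = 9.15 m/s

9.2 m/s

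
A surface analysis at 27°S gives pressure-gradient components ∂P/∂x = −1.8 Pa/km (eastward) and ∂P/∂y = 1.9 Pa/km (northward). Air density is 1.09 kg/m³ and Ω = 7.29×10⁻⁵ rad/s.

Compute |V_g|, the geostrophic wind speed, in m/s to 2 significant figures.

Coriolis parameter at 27°S:
f = 2Ω sin φ = 2 × 7.29×10⁻⁵ × sin 27° = 6.62×10⁻⁵ s⁻¹
In the Southern Hemisphere f is negative: f = −6.62×10⁻⁵ s⁻¹.
Component geostrophic relations (x east, y north):
u_g = −(1/(fρ)) ∂P/∂y,  v_g = (1/(fρ)) ∂P/∂x
u_g = −(1.9×10⁻³)/(−6.62×10⁻⁵ × 1.09) = 26.3 m/s;  v_g = (−1.8×10⁻³)/(−6.62×10⁻⁵ × 1.09) = 24.9 m/s
|V_g| = √(u_g² + v_g²) = 36.3 m/s

36 m/s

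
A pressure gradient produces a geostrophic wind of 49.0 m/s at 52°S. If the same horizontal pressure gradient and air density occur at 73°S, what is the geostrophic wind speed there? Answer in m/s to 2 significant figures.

With the same pressure gradient and density, V_g ∝ 1/f ∝ 1/sin φ.
V₂ = V₁ · sin φ₁ / sin φ₂ = 49.0 × sin 52° / sin 73°
V₂ = 49.0 × 0.7880/0.9563 = 40 m/s

40 m/s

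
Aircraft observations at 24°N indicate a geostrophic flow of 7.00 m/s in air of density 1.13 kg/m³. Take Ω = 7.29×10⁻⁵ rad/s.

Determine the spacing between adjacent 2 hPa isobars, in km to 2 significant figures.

Coriolis parameter at 24°N:
f = 2Ω sin φ = 2 × 7.29×10⁻⁵ × sin 24° = 5.93×10⁻⁵ s⁻¹
Geostrophic balance rearranged: |∂P/∂n| = f ρ V_g
|∂P/∂n| = 5.93×10⁻⁵ × 1.13 × 7.00 = 4.69×10⁻⁴ Pa/m
Isobar spacing: Δn = ΔP/|∂P/∂n| = 200 Pa / 4.69×10⁻⁴ Pa/m = 426366 m ≈ 430 km

430 km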